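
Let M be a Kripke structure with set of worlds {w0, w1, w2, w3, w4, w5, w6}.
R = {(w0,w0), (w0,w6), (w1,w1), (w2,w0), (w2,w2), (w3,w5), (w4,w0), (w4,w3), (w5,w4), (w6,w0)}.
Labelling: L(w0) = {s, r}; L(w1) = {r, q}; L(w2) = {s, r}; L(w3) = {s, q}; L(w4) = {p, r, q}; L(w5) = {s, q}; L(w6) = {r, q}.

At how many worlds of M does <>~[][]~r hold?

7

Let φ = <>~[][]~r. Evaluate φ at each world:
  w0 (successors {w0, w6}): φ is true.
  w1 (successors {w1}): φ is true.
  w2 (successors {w0, w2}): φ is true.
  w3 (successors {w5}): φ is true.
  w4 (successors {w0, w3}): φ is true.
  w5 (successors {w4}): φ is true.
  w6 (successors {w0}): φ is true.
For instance, at w5:
  At w5: <>~[][]~r requires ~[][]~r at some successor in {w4}.
    ~[][]~r holds at w4, so <>~[][]~r is true at w5.
      At w4: [][]~r is false, so ~[][]~r is true.
Satisfying worlds: {w0, w1, w2, w3, w4, w5, w6}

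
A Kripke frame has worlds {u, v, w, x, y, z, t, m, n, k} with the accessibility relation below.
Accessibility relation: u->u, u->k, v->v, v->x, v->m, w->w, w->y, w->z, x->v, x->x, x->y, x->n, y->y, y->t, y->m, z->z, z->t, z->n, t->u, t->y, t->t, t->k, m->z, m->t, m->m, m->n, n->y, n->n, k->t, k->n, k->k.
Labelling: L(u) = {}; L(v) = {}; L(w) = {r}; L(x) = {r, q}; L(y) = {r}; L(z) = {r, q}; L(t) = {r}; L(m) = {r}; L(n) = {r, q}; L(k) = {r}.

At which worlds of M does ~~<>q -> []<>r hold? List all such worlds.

u, v, w, x, y, z, t, m, n, k

Let φ = ~~<>q -> []<>r. Evaluate φ at each world:
  u (successors {u, k}): φ is true.
  v (successors {v, x, m}): φ is true.
  w (successors {w, y, z}): φ is true.
  x (successors {v, x, y, n}): φ is true.
  y (successors {y, t, m}): φ is true.
  z (successors {z, t, n}): φ is true.
  t (successors {u, y, t, k}): φ is true.
  m (successors {z, t, m, n}): φ is true.
  n (successors {y, n}): φ is true.
  k (successors {t, n, k}): φ is true.
For instance, at w:
  At w: ~~<>q is true, []<>r is true, so ~~<>q -> []<>r is true.
    At w: ~<>q is false, so ~~<>q is true.
      At w: <>q is true, so ~<>q is false.
    At w: []<>r requires <>r at every successor {w, y, z}.
      At w: <>r is true.
      At y: <>r is true.
      At z: <>r is true.
    So []<>r is true at w.
Satisfying worlds: {u, v, w, x, y, z, t, m, n, k}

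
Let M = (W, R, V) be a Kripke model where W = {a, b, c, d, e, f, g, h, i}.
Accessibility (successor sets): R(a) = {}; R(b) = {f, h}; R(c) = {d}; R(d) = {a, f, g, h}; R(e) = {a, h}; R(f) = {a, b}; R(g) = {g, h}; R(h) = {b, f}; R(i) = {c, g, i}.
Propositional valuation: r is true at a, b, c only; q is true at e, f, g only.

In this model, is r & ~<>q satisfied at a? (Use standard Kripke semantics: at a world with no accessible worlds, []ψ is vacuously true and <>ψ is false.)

Yes

At a: r is true, ~<>q is true, so r & ~<>q is true.
  At a: <>q is false, so ~<>q is true.
    At a: no accessible worlds, so <>q is false.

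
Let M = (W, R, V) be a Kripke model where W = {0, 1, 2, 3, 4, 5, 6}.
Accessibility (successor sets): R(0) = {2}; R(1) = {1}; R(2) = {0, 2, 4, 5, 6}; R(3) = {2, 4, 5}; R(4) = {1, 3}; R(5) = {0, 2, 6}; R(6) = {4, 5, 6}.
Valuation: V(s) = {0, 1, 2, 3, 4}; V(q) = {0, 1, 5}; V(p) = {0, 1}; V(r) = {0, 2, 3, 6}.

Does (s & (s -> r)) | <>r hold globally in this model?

Recall that <>ψ holds at a world iff ψ holds at some accessible world.
Let φ = (s & (s -> r)) | <>r. Evaluate φ at each world:
  0 (successors {2}): φ is true.
  1 (successors {1}): φ is false.
  2 (successors {0, 2, 4, 5, 6}): φ is true.
  3 (successors {2, 4, 5}): φ is true.
  4 (successors {1, 3}): φ is true.
  5 (successors {0, 2, 6}): φ is true.
  6 (successors {4, 5, 6}): φ is true.
Detail at 1 (counterexample):
  At 1: s & (s -> r) is false, <>r is false, so (s & (s -> r)) | <>r is false.
    At 1: <>r requires r at some successor in {1}.
      At 1: r is false.
    So <>r is false at 1.

No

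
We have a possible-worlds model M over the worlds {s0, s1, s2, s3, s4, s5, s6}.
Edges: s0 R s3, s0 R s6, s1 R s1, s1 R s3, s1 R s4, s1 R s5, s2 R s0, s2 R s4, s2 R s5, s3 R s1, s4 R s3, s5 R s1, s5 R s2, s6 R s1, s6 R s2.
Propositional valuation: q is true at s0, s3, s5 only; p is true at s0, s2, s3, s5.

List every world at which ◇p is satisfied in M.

Recall that ◇ψ holds at a world iff ψ holds at some accessible world.
Let φ = ◇p. Evaluate φ at each world:
  s0 (successors {s3, s6}): φ is true.
  s1 (successors {s1, s3, s4, s5}): φ is true.
  s2 (successors {s0, s4, s5}): φ is true.
  s3 (successors {s1}): φ is false.
  s4 (successors {s3}): φ is true.
  s5 (successors {s1, s2}): φ is true.
  s6 (successors {s1, s2}): φ is true.
For instance, at s5:
  At s5: ◇p requires p at some successor in {s1, s2}.
    p holds at s2, so ◇p is true at s5.
Satisfying worlds: {s0, s1, s2, s4, s5, s6}

s0, s1, s2, s4, s5, s6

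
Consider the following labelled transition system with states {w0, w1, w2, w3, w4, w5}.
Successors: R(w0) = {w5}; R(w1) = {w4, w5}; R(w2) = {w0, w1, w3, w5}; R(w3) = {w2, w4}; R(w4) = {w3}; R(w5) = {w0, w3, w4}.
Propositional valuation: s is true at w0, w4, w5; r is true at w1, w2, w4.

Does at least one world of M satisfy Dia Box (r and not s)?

No

Recall that Box ψ holds at a world iff ψ holds at every accessible world, and Dia ψ holds iff ψ holds at some accessible world.
Let φ = Dia Box (r and not s). Evaluate φ at each world:
  w0 (successors {w5}): φ is false.
  w1 (successors {w4, w5}): φ is false.
  w2 (successors {w0, w1, w3, w5}): φ is false.
  w3 (successors {w2, w4}): φ is false.
  w4 (successors {w3}): φ is false.
  w5 (successors {w0, w3, w4}): φ is false.
For instance, at w5:
  At w5: Dia Box (r and not s) requires Box (r and not s) at some successor in {w0, w3, w4}.
    At w0: Box (r and not s) is false.
    At w3: Box (r and not s) is false.
    At w4: Box (r and not s) is false.
  So Dia Box (r and not s) is false at w5.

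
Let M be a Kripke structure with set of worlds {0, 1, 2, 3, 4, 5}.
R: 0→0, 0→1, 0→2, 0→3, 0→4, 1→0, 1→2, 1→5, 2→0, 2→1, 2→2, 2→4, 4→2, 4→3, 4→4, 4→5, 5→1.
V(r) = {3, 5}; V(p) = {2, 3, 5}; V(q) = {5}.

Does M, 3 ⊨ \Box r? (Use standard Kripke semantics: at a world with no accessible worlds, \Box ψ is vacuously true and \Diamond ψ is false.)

Yes

Recall that \Box ψ holds at a world iff ψ holds at every accessible world, and \Diamond ψ holds iff ψ holds at some accessible world.
At 3: no accessible worlds, so \Box r holds vacuously.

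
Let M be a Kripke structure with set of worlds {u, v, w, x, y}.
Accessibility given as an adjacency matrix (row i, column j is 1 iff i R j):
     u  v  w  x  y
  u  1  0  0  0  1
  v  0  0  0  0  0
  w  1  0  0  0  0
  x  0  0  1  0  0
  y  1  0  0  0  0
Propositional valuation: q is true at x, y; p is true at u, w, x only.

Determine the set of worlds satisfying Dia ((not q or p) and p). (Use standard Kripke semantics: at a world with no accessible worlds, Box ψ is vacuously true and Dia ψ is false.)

u, w, x, y

Recall that Dia ψ holds at a world iff ψ holds at some accessible world.
Let φ = Dia ((not q or p) and p). Evaluate φ at each world:
  u (successors {u, y}): φ is true.
  v (successors ∅): φ is false.
  w (successors {u}): φ is true.
  x (successors {w}): φ is true.
  y (successors {u}): φ is true.
For instance, at u:
  At u: Dia ((not q or p) and p) requires (not q or p) and p at some successor in {u, y}.
    (not q or p) and p holds at u, so Dia ((not q or p) and p) is true at u.
Satisfying worlds: {u, w, x, y}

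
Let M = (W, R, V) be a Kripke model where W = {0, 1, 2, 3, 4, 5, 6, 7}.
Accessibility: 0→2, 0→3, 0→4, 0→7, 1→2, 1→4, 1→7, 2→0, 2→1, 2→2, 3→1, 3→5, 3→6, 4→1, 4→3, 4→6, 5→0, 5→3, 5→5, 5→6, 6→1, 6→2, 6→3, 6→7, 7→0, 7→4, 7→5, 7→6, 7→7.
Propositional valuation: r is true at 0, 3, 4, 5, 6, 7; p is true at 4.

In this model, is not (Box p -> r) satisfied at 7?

No

Recall that Box ψ holds at a world iff ψ holds at every accessible world, and Dia ψ holds iff ψ holds at some accessible world.
At 7: Box p -> r is true, so not (Box p -> r) is false.
  At 7: Box p is false, r is true, so Box p -> r is true.
    At 7: Box p requires p at every successor {0, 4, 5, 6, 7}.
      p fails at 0, so Box p is false at 7.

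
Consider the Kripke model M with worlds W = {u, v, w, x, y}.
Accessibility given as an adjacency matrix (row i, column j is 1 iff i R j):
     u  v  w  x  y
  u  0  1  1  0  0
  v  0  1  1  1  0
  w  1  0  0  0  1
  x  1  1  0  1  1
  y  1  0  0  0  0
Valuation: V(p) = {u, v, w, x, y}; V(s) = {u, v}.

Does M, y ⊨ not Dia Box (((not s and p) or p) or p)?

No

At y: Dia Box (((not s and p) or p) or p) is true, so not Dia Box (((not s and p) or p) or p) is false.
  At y: Dia Box (((not s and p) or p) or p) requires Box (((not s and p) or p) or p) at some successor in {u}.
    Box (((not s and p) or p) or p) holds at u, so Dia Box (((not s and p) or p) or p) is true at y.
      At u: Box (((not s and p) or p) or p) requires ((not s and p) or p) or p at every successor {v, w}.
        At v: ((not s and p) or p) or p is true.
        At w: ((not s and p) or p) or p is true.
      So Box (((not s and p) or p) or p) is true at u.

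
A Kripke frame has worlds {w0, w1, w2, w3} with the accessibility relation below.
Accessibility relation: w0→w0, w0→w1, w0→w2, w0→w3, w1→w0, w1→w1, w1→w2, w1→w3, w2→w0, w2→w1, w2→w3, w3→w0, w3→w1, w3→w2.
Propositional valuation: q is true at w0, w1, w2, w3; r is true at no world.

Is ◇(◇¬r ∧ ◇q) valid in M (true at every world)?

Recall that ◇ψ holds at a world iff ψ holds at some accessible world.
Let φ = ◇(◇¬r ∧ ◇q). Evaluate φ at each world:
  w0 (successors {w0, w1, w2, w3}): φ is true.
  w1 (successors {w0, w1, w2, w3}): φ is true.
  w2 (successors {w0, w1, w3}): φ is true.
  w3 (successors {w0, w1, w2}): φ is true.
For instance, at w1:
  At w1: ◇(◇¬r ∧ ◇q) requires ◇¬r ∧ ◇q at some successor in {w0, w1, w2, w3}.
    ◇¬r ∧ ◇q holds at w0, so ◇(◇¬r ∧ ◇q) is true at w1.
      At w0: ◇¬r is true, ◇q is true, so ◇¬r ∧ ◇q is true.

Yes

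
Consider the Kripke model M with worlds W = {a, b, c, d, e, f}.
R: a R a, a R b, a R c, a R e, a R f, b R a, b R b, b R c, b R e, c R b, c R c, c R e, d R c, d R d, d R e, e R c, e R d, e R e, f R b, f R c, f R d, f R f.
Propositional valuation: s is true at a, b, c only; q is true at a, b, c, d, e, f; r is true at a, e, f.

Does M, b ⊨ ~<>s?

At b: <>s is true, so ~<>s is false.
  At b: <>s requires s at some successor in {a, b, c, e}.
    s holds at a, so <>s is true at b.

No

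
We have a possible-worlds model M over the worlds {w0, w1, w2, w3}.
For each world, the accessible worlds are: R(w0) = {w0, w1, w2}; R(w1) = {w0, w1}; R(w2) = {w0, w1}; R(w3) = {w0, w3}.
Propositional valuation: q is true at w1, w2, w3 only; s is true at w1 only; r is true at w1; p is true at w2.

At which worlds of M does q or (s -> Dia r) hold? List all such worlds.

Let φ = q or (s -> Dia r). Evaluate φ at each world:
  w0 (successors {w0, w1, w2}): φ is true.
  w1 (successors {w0, w1}): φ is true.
  w2 (successors {w0, w1}): φ is true.
  w3 (successors {w0, w3}): φ is true.
For instance, at w3:
  At w3: q is true, s -> Dia r is true, so q or (s -> Dia r) is true.
    At w3: s is false, Dia r is false, so s -> Dia r is true.
      At w3: Dia r requires r at some successor in {w0, w3}.
        At w0: r is false.
        At w3: r is false.
      So Dia r is false at w3.
Satisfying worlds: {w0, w1, w2, w3}

w0, w1, w2, w3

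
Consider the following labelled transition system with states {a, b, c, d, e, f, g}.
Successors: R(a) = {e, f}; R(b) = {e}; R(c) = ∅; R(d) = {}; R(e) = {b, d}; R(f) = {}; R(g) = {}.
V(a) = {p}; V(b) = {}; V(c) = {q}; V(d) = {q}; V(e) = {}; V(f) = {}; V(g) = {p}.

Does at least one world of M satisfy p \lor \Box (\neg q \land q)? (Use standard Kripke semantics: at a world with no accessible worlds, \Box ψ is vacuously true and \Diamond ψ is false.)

Let φ = p \lor \Box (\neg q \land q). Evaluate φ at each world:
  a (successors {e, f}): φ is true.
  b (successors {e}): φ is false.
  c (successors ∅): φ is true.
  d (successors ∅): φ is true.
  e (successors {b, d}): φ is false.
  f (successors ∅): φ is true.
  g (successors ∅): φ is true.
Detail at a (witness):
  At a: p is true, \Box (\neg q \land q) is false, so p \lor \Box (\neg q \land q) is true.
    At a: \Box (\neg q \land q) requires \neg q \land q at every successor {e, f}.
      \neg q \land q fails at e, so \Box (\neg q \land q) is false at a.

Yes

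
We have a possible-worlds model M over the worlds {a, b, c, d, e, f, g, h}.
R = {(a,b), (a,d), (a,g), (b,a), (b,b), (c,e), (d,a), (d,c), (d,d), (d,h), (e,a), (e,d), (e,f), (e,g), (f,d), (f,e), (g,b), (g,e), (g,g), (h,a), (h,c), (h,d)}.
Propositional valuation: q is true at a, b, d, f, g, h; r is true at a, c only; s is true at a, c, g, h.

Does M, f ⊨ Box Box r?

No

At f: Box Box r requires Box r at every successor {d, e}.
  Box r fails at d, so Box Box r is false at f.
    At d: Box r requires r at every successor {a, c, d, h}.
      r fails at d, so Box r is false at d.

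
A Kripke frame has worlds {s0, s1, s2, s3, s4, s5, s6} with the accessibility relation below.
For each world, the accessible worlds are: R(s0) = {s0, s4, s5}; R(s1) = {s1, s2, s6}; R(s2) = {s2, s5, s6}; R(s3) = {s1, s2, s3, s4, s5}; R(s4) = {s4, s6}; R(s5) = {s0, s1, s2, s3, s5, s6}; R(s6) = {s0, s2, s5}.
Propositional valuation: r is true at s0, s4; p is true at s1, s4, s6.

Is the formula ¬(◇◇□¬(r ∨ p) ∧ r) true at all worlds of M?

Yes

Let φ = ¬(◇◇□¬(r ∨ p) ∧ r). Evaluate φ at each world:
  s0 (successors {s0, s4, s5}): φ is true.
  s1 (successors {s1, s2, s6}): φ is true.
  s2 (successors {s2, s5, s6}): φ is true.
  s3 (successors {s1, s2, s3, s4, s5}): φ is true.
  s4 (successors {s4, s6}): φ is true.
  s5 (successors {s0, s1, s2, s3, s5, s6}): φ is true.
  s6 (successors {s0, s2, s5}): φ is true.
For instance, at s6:
  At s6: ◇◇□¬(r ∨ p) ∧ r is false, so ¬(◇◇□¬(r ∨ p) ∧ r) is true.
    At s6: ◇◇□¬(r ∨ p) is false, r is false, so ◇◇□¬(r ∨ p) ∧ r is false.
      At s6: ◇◇□¬(r ∨ p) requires ◇□¬(r ∨ p) at some successor in {s0, s2, s5}.
        At s0: ◇□¬(r ∨ p) is false.
        At s2: ◇□¬(r ∨ p) is false.
        At s5: ◇□¬(r ∨ p) is false.
      So ◇◇□¬(r ∨ p) is false at s6.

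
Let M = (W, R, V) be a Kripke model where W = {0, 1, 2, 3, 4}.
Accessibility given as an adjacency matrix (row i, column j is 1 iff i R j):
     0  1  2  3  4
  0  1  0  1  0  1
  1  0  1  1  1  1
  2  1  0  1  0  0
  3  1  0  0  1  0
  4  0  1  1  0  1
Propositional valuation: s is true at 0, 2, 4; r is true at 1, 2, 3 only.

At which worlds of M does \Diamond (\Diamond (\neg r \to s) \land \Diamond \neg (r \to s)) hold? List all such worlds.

Recall that \Diamond ψ holds at a world iff ψ holds at some accessible world.
Let φ = \Diamond (\Diamond (\neg r \to s) \land \Diamond \neg (r \to s)). Evaluate φ at each world:
  0 (successors {0, 2, 4}): φ is true.
  1 (successors {1, 2, 3, 4}): φ is true.
  2 (successors {0, 2}): φ is false.
  3 (successors {0, 3}): φ is true.
  4 (successors {1, 2, 4}): φ is true.
For instance, at 0:
  At 0: \Diamond (\Diamond (\neg r \to s) \land \Diamond \neg (r \to s)) requires \Diamond (\neg r \to s) \land \Diamond \neg (r \to s) at some successor in {0, 2, 4}.
    \Diamond (\neg r \to s) \land \Diamond \neg (r \to s) holds at 4, so \Diamond (\Diamond (\neg r \to s) \land \Diamond \neg (r \to s)) is true at 0.
      At 4: \Diamond (\neg r \to s) is true, \Diamond \neg (r \to s) is true, so \Diamond (\neg r \to s) \land \Diamond \neg (r \to s) is true.
Satisfying worlds: {0, 1, 3, 4}

0, 1, 3, 4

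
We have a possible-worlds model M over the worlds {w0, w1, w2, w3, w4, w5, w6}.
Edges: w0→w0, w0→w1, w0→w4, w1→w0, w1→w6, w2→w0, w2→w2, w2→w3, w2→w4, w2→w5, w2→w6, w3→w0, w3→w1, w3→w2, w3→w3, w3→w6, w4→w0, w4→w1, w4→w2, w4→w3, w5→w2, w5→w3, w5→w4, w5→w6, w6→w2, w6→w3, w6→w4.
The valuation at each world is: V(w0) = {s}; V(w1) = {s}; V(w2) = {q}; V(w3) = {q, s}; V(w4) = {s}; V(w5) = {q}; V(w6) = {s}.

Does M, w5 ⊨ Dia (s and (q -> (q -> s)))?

Yes

At w5: Dia (s and (q -> (q -> s))) requires s and (q -> (q -> s)) at some successor in {w2, w3, w4, w6}.
  s and (q -> (q -> s)) holds at w3, so Dia (s and (q -> (q -> s))) is true at w5.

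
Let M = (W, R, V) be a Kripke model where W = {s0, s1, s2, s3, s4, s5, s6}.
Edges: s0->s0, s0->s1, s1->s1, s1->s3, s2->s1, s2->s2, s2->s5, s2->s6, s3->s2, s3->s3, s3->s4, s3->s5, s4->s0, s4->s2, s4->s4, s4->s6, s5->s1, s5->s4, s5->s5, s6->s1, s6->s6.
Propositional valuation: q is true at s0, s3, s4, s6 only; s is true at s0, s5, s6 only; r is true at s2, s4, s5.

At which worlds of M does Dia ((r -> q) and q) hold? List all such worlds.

s0, s1, s2, s3, s4, s5, s6

Let φ = Dia ((r -> q) and q). Evaluate φ at each world:
  s0 (successors {s0, s1}): φ is true.
  s1 (successors {s1, s3}): φ is true.
  s2 (successors {s1, s2, s5, s6}): φ is true.
  s3 (successors {s2, s3, s4, s5}): φ is true.
  s4 (successors {s0, s2, s4, s6}): φ is true.
  s5 (successors {s1, s4, s5}): φ is true.
  s6 (successors {s1, s6}): φ is true.
For instance, at s5:
  At s5: Dia ((r -> q) and q) requires (r -> q) and q at some successor in {s1, s4, s5}.
    (r -> q) and q holds at s4, so Dia ((r -> q) and q) is true at s5.
Satisfying worlds: {s0, s1, s2, s3, s4, s5, s6}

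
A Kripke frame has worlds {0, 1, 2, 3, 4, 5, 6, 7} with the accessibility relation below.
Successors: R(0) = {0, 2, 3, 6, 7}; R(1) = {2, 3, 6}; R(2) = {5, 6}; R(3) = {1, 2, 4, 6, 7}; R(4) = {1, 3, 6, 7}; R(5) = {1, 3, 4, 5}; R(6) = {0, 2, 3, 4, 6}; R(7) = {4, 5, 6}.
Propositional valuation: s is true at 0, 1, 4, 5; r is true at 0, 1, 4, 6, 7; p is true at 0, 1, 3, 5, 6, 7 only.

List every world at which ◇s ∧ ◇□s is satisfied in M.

none

Let φ = ◇s ∧ ◇□s. Evaluate φ at each world:
  0 (successors {0, 2, 3, 6, 7}): φ is false.
  1 (successors {2, 3, 6}): φ is false.
  2 (successors {5, 6}): φ is false.
  3 (successors {1, 2, 4, 6, 7}): φ is false.
  4 (successors {1, 3, 6, 7}): φ is false.
  5 (successors {1, 3, 4, 5}): φ is false.
  6 (successors {0, 2, 3, 4, 6}): φ is false.
  7 (successors {4, 5, 6}): φ is false.
For instance, at 3:
  At 3: ◇s is true, ◇□s is false, so ◇s ∧ ◇□s is false.
    At 3: ◇s requires s at some successor in {1, 2, 4, 6, 7}.
      s holds at 1, so ◇s is true at 3.
    At 3: ◇□s requires □s at some successor in {1, 2, 4, 6, 7}.
      At 1: □s is false.
      At 2: □s is false.
      At 4: □s is false.
      At 6: □s is false.
      At 7: □s is false.
    So ◇□s is false at 3.
Satisfying worlds: none.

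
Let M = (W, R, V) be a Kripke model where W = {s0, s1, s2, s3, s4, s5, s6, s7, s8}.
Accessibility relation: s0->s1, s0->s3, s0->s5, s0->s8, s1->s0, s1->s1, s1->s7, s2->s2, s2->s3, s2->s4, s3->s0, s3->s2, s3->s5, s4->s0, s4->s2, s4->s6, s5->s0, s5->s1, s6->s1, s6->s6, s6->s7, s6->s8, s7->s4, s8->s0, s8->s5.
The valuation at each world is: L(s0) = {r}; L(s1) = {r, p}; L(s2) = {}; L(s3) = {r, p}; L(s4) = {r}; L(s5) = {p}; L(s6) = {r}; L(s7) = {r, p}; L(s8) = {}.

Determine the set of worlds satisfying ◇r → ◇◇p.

Recall that ◇ψ holds at a world iff ψ holds at some accessible world.
Let φ = ◇r → ◇◇p. Evaluate φ at each world:
  s0 (successors {s1, s3, s5, s8}): φ is true.
  s1 (successors {s0, s1, s7}): φ is true.
  s2 (successors {s2, s3, s4}): φ is true.
  s3 (successors {s0, s2, s5}): φ is true.
  s4 (successors {s0, s2, s6}): φ is true.
  s5 (successors {s0, s1}): φ is true.
  s6 (successors {s1, s6, s7, s8}): φ is true.
  s7 (successors {s4}): φ is false.
  s8 (successors {s0, s5}): φ is true.
For instance, at s5:
  At s5: ◇r is true, ◇◇p is true, so ◇r → ◇◇p is true.
    At s5: ◇r requires r at some successor in {s0, s1}.
      r holds at s0, so ◇r is true at s5.
    At s5: ◇◇p requires ◇p at some successor in {s0, s1}.
      ◇p holds at s0, so ◇◇p is true at s5.
Satisfying worlds: {s0, s1, s2, s3, s4, s5, s6, s8}

s0, s1, s2, s3, s4, s5, s6, s8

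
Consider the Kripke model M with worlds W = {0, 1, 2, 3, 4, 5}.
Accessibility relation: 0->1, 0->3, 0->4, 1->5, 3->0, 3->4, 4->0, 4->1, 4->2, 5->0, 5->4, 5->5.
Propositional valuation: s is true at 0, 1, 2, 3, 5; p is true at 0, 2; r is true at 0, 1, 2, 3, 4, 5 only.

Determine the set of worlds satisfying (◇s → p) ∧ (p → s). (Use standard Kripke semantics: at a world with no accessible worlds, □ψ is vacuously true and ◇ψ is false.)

0, 2

Let φ = (◇s → p) ∧ (p → s). Evaluate φ at each world:
  0 (successors {1, 3, 4}): φ is true.
  1 (successors {5}): φ is false.
  2 (successors ∅): φ is true.
  3 (successors {0, 4}): φ is false.
  4 (successors {0, 1, 2}): φ is false.
  5 (successors {0, 4, 5}): φ is false.
For instance, at 0:
  At 0: ◇s → p is true, p → s is true, so (◇s → p) ∧ (p → s) is true.
    At 0: ◇s is true, p is true, so ◇s → p is true.
      At 0: ◇s requires s at some successor in {1, 3, 4}.
        s holds at 1, so ◇s is true at 0.
Satisfying worlds: {0, 2}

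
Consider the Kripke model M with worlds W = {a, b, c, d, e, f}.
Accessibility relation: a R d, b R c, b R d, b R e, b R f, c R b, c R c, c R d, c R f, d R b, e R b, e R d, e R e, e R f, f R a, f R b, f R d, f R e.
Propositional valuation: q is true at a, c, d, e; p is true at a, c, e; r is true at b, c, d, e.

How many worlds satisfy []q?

Let φ = []q. Evaluate φ at each world:
  a (successors {d}): φ is true.
  b (successors {c, d, e, f}): φ is false.
  c (successors {b, c, d, f}): φ is false.
  d (successors {b}): φ is false.
  e (successors {b, d, e, f}): φ is false.
  f (successors {a, b, d, e}): φ is false.
For instance, at c:
  At c: []q requires q at every successor {b, c, d, f}.
    q fails at b, so []q is false at c.
Satisfying worlds: {a}

1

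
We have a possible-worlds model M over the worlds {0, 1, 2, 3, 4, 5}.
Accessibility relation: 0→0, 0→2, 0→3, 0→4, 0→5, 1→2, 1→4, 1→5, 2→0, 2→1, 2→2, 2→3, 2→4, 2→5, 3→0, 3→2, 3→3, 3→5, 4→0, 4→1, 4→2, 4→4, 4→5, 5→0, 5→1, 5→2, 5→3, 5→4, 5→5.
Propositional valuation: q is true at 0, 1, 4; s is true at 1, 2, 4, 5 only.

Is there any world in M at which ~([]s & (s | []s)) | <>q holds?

Yes

Let φ = ~([]s & (s | []s)) | <>q. Evaluate φ at each world:
  0 (successors {0, 2, 3, 4, 5}): φ is true.
  1 (successors {2, 4, 5}): φ is true.
  2 (successors {0, 1, 2, 3, 4, 5}): φ is true.
  3 (successors {0, 2, 3, 5}): φ is true.
  4 (successors {0, 1, 2, 4, 5}): φ is true.
  5 (successors {0, 1, 2, 3, 4, 5}): φ is true.
Detail at 0 (witness):
  At 0: ~([]s & (s | []s)) is true, <>q is true, so ~([]s & (s | []s)) | <>q is true.
    At 0: []s & (s | []s) is false, so ~([]s & (s | []s)) is true.
      At 0: []s is false, s | []s is false, so []s & (s | []s) is false.
    At 0: <>q requires q at some successor in {0, 2, 3, 4, 5}.
      q holds at 0, so <>q is true at 0.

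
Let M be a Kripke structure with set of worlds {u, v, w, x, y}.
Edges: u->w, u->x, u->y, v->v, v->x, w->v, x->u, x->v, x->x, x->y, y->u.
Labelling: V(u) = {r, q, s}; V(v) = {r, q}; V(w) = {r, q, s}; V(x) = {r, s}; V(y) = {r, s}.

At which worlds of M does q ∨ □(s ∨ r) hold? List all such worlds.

u, v, w, x, y

Let φ = q ∨ □(s ∨ r). Evaluate φ at each world:
  u (successors {w, x, y}): φ is true.
  v (successors {v, x}): φ is true.
  w (successors {v}): φ is true.
  x (successors {u, v, x, y}): φ is true.
  y (successors {u}): φ is true.
For instance, at x:
  At x: q is false, □(s ∨ r) is true, so q ∨ □(s ∨ r) is true.
    At x: □(s ∨ r) requires s ∨ r at every successor {u, v, x, y}.
      At u: s ∨ r is true.
      At v: s ∨ r is true.
      At x: s ∨ r is true.
      At y: s ∨ r is true.
    So □(s ∨ r) is true at x.
Satisfying worlds: {u, v, w, x, y}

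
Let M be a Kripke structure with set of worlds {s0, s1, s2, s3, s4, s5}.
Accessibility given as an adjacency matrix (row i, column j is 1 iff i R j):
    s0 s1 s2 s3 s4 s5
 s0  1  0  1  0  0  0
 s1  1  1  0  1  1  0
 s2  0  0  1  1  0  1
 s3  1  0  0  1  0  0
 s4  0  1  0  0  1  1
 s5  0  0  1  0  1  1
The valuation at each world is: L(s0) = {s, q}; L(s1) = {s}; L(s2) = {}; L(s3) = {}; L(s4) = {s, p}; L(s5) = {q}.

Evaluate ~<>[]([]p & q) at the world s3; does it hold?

Recall that []ψ holds at a world iff ψ holds at every accessible world, and <>ψ holds iff ψ holds at some accessible world.
At s3: <>[]([]p & q) is false, so ~<>[]([]p & q) is true.
  At s3: <>[]([]p & q) requires []([]p & q) at some successor in {s0, s3}.
    At s0: []([]p & q) is false.
    At s3: []([]p & q) is false.
  So <>[]([]p & q) is false at s3.

Yes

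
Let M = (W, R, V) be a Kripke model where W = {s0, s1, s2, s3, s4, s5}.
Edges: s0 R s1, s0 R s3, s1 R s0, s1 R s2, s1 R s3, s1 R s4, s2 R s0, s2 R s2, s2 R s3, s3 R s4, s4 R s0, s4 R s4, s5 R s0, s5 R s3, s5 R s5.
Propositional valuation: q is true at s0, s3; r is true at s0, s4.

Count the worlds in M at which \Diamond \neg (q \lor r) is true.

Let φ = \Diamond \neg (q \lor r). Evaluate φ at each world:
  s0 (successors {s1, s3}): φ is true.
  s1 (successors {s0, s2, s3, s4}): φ is true.
  s2 (successors {s0, s2, s3}): φ is true.
  s3 (successors {s4}): φ is false.
  s4 (successors {s0, s4}): φ is false.
  s5 (successors {s0, s3, s5}): φ is true.
For instance, at s4:
  At s4: \Diamond \neg (q \lor r) requires \neg (q \lor r) at some successor in {s0, s4}.
    At s0: \neg (q \lor r) is false.
    At s4: \neg (q \lor r) is false.
  So \Diamond \neg (q \lor r) is false at s4.
Satisfying worlds: {s0, s1, s2, s5}

4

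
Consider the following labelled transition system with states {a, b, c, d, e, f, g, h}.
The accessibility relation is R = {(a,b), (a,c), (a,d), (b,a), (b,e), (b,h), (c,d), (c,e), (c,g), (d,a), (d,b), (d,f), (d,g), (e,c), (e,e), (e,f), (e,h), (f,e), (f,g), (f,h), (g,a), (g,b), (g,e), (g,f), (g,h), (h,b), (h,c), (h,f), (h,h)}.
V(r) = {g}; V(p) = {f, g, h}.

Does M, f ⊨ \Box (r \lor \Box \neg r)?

Recall that \Box ψ holds at a world iff ψ holds at every accessible world, and \Diamond ψ holds iff ψ holds at some accessible world.
At f: \Box (r \lor \Box \neg r) requires r \lor \Box \neg r at every successor {e, g, h}.
    At e: r is false, \Box \neg r is true, so r \lor \Box \neg r is true.
      At e: \Box \neg r requires \neg r at every successor {c, e, f, h}.
        At c: \neg r is true.
        At e: \neg r is true.
        At f: \neg r is true.
        At h: \neg r is true.
      So \Box \neg r is true at e.
    At g: r is true, \Box \neg r is true, so r \lor \Box \neg r is true.
      At g: \Box \neg r requires \neg r at every successor {a, b, e, f, h}.
        At a: \neg r is true.
        At b: \neg r is true.
        At e: \neg r is true.
        At f: \neg r is true.
        At h: \neg r is true.
      So \Box \neg r is true at g.
    At h: r is false, \Box \neg r is true, so r \lor \Box \neg r is true.
      At h: \Box \neg r requires \neg r at every successor {b, c, f, h}.
        At b: \neg r is true.
        At c: \neg r is true.
        At f: \neg r is true.
        At h: \neg r is true.
      So \Box \neg r is true at h.
So \Box (r \lor \Box \neg r) is true at f.

Yes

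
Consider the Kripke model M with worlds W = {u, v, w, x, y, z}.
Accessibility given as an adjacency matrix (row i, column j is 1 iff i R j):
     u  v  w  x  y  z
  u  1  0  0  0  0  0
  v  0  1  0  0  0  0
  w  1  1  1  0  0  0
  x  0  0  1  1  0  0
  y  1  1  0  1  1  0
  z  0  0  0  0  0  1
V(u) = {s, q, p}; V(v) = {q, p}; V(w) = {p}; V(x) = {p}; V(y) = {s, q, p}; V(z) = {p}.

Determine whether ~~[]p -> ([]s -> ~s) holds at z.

Yes

At z: ~~[]p is true, []s -> ~s is true, so ~~[]p -> ([]s -> ~s) is true.
  At z: ~[]p is false, so ~~[]p is true.
    At z: []p is true, so ~[]p is false.
      At z: []p requires p at every successor {z}.
        At z: p is true.
      So []p is true at z.
  At z: []s is false, ~s is true, so []s -> ~s is true.
    At z: []s requires s at every successor {z}.
      s fails at z, so []s is false at z.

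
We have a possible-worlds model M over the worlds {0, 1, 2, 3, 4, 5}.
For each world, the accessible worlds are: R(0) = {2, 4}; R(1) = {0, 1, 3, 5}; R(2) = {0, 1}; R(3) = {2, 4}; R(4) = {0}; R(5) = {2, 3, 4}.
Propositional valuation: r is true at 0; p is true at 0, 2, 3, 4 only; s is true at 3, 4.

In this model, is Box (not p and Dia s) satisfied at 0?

At 0: Box (not p and Dia s) requires not p and Dia s at every successor {2, 4}.
  not p and Dia s fails at 2, so Box (not p and Dia s) is false at 0.
    At 2: not p is false, Dia s is false, so not p and Dia s is false.
      At 2: Dia s requires s at some successor in {0, 1}.
        At 0: s is false.
        At 1: s is false.
      So Dia s is false at 2.

No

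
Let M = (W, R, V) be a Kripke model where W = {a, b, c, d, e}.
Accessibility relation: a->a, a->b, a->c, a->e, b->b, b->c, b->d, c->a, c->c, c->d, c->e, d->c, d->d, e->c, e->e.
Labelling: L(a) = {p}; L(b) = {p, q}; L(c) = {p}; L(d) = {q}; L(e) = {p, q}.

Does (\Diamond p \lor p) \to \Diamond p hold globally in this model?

Recall that \Diamond ψ holds at a world iff ψ holds at some accessible world.
Let φ = (\Diamond p \lor p) \to \Diamond p. Evaluate φ at each world:
  a (successors {a, b, c, e}): φ is true.
  b (successors {b, c, d}): φ is true.
  c (successors {a, c, d, e}): φ is true.
  d (successors {c, d}): φ is true.
  e (successors {c, e}): φ is true.
For instance, at c:
  At c: \Diamond p \lor p is true, \Diamond p is true, so (\Diamond p \lor p) \to \Diamond p is true.
    At c: \Diamond p is true, p is true, so \Diamond p \lor p is true.
      At c: \Diamond p requires p at some successor in {a, c, d, e}.
        p holds at a, so \Diamond p is true at c.
    At c: \Diamond p requires p at some successor in {a, c, d, e}.
      p holds at a, so \Diamond p is true at c.

Yes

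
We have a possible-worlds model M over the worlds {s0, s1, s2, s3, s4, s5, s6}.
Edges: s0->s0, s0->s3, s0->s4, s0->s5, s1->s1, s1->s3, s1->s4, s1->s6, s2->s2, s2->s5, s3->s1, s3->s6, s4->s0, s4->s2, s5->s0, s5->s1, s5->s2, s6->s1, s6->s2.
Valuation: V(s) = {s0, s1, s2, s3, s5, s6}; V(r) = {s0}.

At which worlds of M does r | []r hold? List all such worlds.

Let φ = r | []r. Evaluate φ at each world:
  s0 (successors {s0, s3, s4, s5}): φ is true.
  s1 (successors {s1, s3, s4, s6}): φ is false.
  s2 (successors {s2, s5}): φ is false.
  s3 (successors {s1, s6}): φ is false.
  s4 (successors {s0, s2}): φ is false.
  s5 (successors {s0, s1, s2}): φ is false.
  s6 (successors {s1, s2}): φ is false.
For instance, at s3:
  At s3: r is false, []r is false, so r | []r is false.
    At s3: []r requires r at every successor {s1, s6}.
      r fails at s1, so []r is false at s3.
Satisfying worlds: {s0}

s0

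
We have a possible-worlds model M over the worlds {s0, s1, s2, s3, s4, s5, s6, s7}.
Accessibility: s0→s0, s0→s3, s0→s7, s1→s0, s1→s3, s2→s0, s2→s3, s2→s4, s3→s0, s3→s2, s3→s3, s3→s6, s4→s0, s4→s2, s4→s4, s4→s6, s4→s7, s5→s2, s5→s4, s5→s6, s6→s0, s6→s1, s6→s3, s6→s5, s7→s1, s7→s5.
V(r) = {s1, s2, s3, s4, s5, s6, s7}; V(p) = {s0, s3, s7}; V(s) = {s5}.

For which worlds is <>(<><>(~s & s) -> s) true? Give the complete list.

s0, s1, s2, s3, s4, s5, s6, s7

Let φ = <>(<><>(~s & s) -> s). Evaluate φ at each world:
  s0 (successors {s0, s3, s7}): φ is true.
  s1 (successors {s0, s3}): φ is true.
  s2 (successors {s0, s3, s4}): φ is true.
  s3 (successors {s0, s2, s3, s6}): φ is true.
  s4 (successors {s0, s2, s4, s6, s7}): φ is true.
  s5 (successors {s2, s4, s6}): φ is true.
  s6 (successors {s0, s1, s3, s5}): φ is true.
  s7 (successors {s1, s5}): φ is true.
For instance, at s4:
  At s4: <>(<><>(~s & s) -> s) requires <><>(~s & s) -> s at some successor in {s0, s2, s4, s6, s7}.
    <><>(~s & s) -> s holds at s0, so <>(<><>(~s & s) -> s) is true at s4.
      At s0: <><>(~s & s) is false, s is false, so <><>(~s & s) -> s is true.
Satisfying worlds: {s0, s1, s2, s3, s4, s5, s6, s7}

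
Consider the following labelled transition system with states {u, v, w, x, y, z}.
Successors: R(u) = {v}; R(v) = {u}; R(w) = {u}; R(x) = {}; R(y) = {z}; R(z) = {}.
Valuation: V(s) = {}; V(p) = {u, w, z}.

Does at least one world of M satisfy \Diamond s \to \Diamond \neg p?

Yes

Let φ = \Diamond s \to \Diamond \neg p. Evaluate φ at each world:
  u (successors {v}): φ is true.
  v (successors {u}): φ is true.
  w (successors {u}): φ is true.
  x (successors ∅): φ is true.
  y (successors {z}): φ is true.
  z (successors ∅): φ is true.
Detail at u (witness):
  At u: \Diamond s is false, \Diamond \neg p is true, so \Diamond s \to \Diamond \neg p is true.
    At u: \Diamond s requires s at some successor in {v}.
      At v: s is false.
    So \Diamond s is false at u.
    At u: \Diamond \neg p requires \neg p at some successor in {v}.
      \neg p holds at v, so \Diamond \neg p is true at u.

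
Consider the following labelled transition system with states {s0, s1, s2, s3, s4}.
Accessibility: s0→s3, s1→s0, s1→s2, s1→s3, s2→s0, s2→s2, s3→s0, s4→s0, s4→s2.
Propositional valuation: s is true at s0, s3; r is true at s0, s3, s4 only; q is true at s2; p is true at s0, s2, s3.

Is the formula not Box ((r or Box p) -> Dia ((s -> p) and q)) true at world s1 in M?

Yes

Recall that Box ψ holds at a world iff ψ holds at every accessible world, and Dia ψ holds iff ψ holds at some accessible world.
At s1: Box ((r or Box p) -> Dia ((s -> p) and q)) is false, so not Box ((r or Box p) -> Dia ((s -> p) and q)) is true.
  At s1: Box ((r or Box p) -> Dia ((s -> p) and q)) requires (r or Box p) -> Dia ((s -> p) and q) at every successor {s0, s2, s3}.
    (r or Box p) -> Dia ((s -> p) and q) fails at s0, so Box ((r or Box p) -> Dia ((s -> p) and q)) is false at s1.
      At s0: r or Box p is true, Dia ((s -> p) and q) is false, so (r or Box p) -> Dia ((s -> p) and q) is false.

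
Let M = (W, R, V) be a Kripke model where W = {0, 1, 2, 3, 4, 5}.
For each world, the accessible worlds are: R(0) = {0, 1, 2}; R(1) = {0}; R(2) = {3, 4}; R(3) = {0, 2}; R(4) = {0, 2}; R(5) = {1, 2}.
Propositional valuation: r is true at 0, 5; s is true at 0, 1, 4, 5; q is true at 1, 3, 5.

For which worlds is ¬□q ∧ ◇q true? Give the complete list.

0, 2, 5

Recall that □ψ holds at a world iff ψ holds at every accessible world, and ◇ψ holds iff ψ holds at some accessible world.
Let φ = ¬□q ∧ ◇q. Evaluate φ at each world:
  0 (successors {0, 1, 2}): φ is true.
  1 (successors {0}): φ is false.
  2 (successors {3, 4}): φ is true.
  3 (successors {0, 2}): φ is false.
  4 (successors {0, 2}): φ is false.
  5 (successors {1, 2}): φ is true.
For instance, at 5:
  At 5: ¬□q is true, ◇q is true, so ¬□q ∧ ◇q is true.
    At 5: □q is false, so ¬□q is true.
      At 5: □q requires q at every successor {1, 2}.
        q fails at 2, so □q is false at 5.
    At 5: ◇q requires q at some successor in {1, 2}.
      q holds at 1, so ◇q is true at 5.
Satisfying worlds: {0, 2, 5}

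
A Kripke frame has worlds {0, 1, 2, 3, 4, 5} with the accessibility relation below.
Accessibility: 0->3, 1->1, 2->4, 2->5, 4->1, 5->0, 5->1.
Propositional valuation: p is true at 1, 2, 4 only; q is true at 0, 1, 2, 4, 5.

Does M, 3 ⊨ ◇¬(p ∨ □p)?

Recall that □ψ holds at a world iff ψ holds at every accessible world, and ◇ψ holds iff ψ holds at some accessible world.
At 3: no accessible worlds, so ◇¬(p ∨ □p) is false.

No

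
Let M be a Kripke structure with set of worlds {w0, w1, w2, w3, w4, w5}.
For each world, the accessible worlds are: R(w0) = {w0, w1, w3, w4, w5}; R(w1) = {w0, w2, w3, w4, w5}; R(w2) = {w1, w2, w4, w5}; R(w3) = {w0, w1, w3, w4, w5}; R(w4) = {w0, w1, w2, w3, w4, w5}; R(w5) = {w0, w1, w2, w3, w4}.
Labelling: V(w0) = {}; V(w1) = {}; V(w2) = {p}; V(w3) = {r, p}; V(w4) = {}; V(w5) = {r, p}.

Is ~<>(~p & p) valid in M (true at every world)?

Yes

Recall that <>ψ holds at a world iff ψ holds at some accessible world.
Let φ = ~<>(~p & p). Evaluate φ at each world:
  w0 (successors {w0, w1, w3, w4, w5}): φ is true.
  w1 (successors {w0, w2, w3, w4, w5}): φ is true.
  w2 (successors {w1, w2, w4, w5}): φ is true.
  w3 (successors {w0, w1, w3, w4, w5}): φ is true.
  w4 (successors {w0, w1, w2, w3, w4, w5}): φ is true.
  w5 (successors {w0, w1, w2, w3, w4}): φ is true.
For instance, at w5:
  At w5: <>(~p & p) is false, so ~<>(~p & p) is true.
    At w5: <>(~p & p) requires ~p & p at some successor in {w0, w1, w2, w3, w4}.
      At w0: ~p & p is false.
      At w1: ~p & p is false.
      At w2: ~p & p is false.
      At w3: ~p & p is false.
      At w4: ~p & p is false.
    So <>(~p & p) is false at w5.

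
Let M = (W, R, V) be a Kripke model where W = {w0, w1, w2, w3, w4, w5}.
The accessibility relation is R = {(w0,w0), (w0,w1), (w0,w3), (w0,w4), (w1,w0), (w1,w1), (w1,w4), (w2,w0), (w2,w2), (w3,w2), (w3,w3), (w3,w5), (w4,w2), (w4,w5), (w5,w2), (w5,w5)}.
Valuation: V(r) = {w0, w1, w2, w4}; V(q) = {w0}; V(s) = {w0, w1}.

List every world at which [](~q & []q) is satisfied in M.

Let φ = [](~q & []q). Evaluate φ at each world:
  w0 (successors {w0, w1, w3, w4}): φ is false.
  w1 (successors {w0, w1, w4}): φ is false.
  w2 (successors {w0, w2}): φ is false.
  w3 (successors {w2, w3, w5}): φ is false.
  w4 (successors {w2, w5}): φ is false.
  w5 (successors {w2, w5}): φ is false.
For instance, at w0:
  At w0: [](~q & []q) requires ~q & []q at every successor {w0, w1, w3, w4}.
    ~q & []q fails at w0, so [](~q & []q) is false at w0.
      At w0: ~q is false, []q is false, so ~q & []q is false.
Satisfying worlds: none.

none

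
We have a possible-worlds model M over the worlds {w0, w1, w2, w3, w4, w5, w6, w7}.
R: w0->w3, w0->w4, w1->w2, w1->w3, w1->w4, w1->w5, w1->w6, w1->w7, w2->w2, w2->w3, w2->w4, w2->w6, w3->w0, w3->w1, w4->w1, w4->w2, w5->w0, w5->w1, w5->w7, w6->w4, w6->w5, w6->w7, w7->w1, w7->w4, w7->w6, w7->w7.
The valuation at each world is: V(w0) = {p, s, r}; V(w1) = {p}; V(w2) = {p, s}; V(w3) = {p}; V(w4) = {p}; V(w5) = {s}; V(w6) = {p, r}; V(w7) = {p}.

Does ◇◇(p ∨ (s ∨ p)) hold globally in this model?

Yes

Let φ = ◇◇(p ∨ (s ∨ p)). Evaluate φ at each world:
  w0 (successors {w3, w4}): φ is true.
  w1 (successors {w2, w3, w4, w5, w6, w7}): φ is true.
  w2 (successors {w2, w3, w4, w6}): φ is true.
  w3 (successors {w0, w1}): φ is true.
  w4 (successors {w1, w2}): φ is true.
  w5 (successors {w0, w1, w7}): φ is true.
  w6 (successors {w4, w5, w7}): φ is true.
  w7 (successors {w1, w4, w6, w7}): φ is true.
For instance, at w3:
  At w3: ◇◇(p ∨ (s ∨ p)) requires ◇(p ∨ (s ∨ p)) at some successor in {w0, w1}.
    ◇(p ∨ (s ∨ p)) holds at w0, so ◇◇(p ∨ (s ∨ p)) is true at w3.
      At w0: ◇(p ∨ (s ∨ p)) requires p ∨ (s ∨ p) at some successor in {w3, w4}.
        p ∨ (s ∨ p) holds at w3, so ◇(p ∨ (s ∨ p)) is true at w0.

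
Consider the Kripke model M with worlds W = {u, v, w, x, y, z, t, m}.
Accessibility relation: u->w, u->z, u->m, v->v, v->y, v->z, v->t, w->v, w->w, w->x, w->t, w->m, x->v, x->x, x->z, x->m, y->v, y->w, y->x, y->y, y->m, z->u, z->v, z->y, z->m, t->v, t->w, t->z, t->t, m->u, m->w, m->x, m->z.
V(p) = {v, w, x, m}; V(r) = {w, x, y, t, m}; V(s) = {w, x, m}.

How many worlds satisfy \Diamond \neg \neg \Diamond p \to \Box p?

Let φ = \Diamond \neg \neg \Diamond p \to \Box p. Evaluate φ at each world:
  u (successors {w, z, m}): φ is false.
  v (successors {v, y, z, t}): φ is false.
  w (successors {v, w, x, t, m}): φ is false.
  x (successors {v, x, z, m}): φ is false.
  y (successors {v, w, x, y, m}): φ is false.
  z (successors {u, v, y, m}): φ is false.
  t (successors {v, w, z, t}): φ is false.
  m (successors {u, w, x, z}): φ is false.
For instance, at t:
  At t: \Diamond \neg \neg \Diamond p is true, \Box p is false, so \Diamond \neg \neg \Diamond p \to \Box p is false.
    At t: \Diamond \neg \neg \Diamond p requires \neg \neg \Diamond p at some successor in {v, w, z, t}.
      \neg \neg \Diamond p holds at v, so \Diamond \neg \neg \Diamond p is true at t.
    At t: \Box p requires p at every successor {v, w, z, t}.
      p fails at z, so \Box p is false at t.
Satisfying worlds: none.

0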